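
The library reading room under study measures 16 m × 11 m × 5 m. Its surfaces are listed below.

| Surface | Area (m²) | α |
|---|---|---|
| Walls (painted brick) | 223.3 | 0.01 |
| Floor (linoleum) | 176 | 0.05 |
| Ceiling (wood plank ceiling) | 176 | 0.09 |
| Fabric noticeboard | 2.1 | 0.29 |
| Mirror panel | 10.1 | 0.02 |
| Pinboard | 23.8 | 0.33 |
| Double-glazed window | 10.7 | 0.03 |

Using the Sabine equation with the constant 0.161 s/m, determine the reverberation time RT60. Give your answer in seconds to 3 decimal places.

3.951 seconds

Total absorption A = 223.3*0.01 + 176*0.05 + 176*0.09 + 2.1*0.29 + 10.1*0.02 + 23.8*0.33 + 10.7*0.03
  = 2.233 + 8.800 + 15.840 + 0.609 + 0.202 + 7.854 + 0.321 = 35.859 m² sabins.
Room volume: 880 m³.
T = 0.161 V/A = 0.161·880/35.859 = 3.951 s.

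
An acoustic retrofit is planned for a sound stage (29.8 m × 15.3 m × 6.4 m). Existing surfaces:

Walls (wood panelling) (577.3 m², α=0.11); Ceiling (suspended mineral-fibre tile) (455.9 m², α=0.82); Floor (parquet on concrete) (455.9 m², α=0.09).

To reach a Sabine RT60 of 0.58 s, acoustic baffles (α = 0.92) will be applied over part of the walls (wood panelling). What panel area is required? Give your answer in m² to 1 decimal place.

409.4

Summing Sᵢαᵢ: 63.503 + 373.838 + 41.031 → A₁ = 478.372 sabins.
V = 2918.016 m³. Target absorption A₂ = 0.161 × 2918.016 / 0.58 = 810.001 sabins.
Absorption to add: 810.001 − 478.372 = 331.629 sabins.
Each m² of panel replacing the walls (wood panelling) adds (0.92 − 0.11) = 0.81 sabins.
Area = ΔA/Δα = 331.629/0.81 = 409.4 m².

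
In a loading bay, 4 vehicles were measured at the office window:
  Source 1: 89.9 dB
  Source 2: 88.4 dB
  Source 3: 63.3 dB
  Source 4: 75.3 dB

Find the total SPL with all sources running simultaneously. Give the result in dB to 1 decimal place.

92.3 dB

Converting to relative power and adding: 10^(89.9/10) + 10^(88.4/10) + 10^(63.3/10) + 10^(75.3/10) = 1.705e+09.
Back to dB: 10·log₁₀ Σ = 92.3 dB.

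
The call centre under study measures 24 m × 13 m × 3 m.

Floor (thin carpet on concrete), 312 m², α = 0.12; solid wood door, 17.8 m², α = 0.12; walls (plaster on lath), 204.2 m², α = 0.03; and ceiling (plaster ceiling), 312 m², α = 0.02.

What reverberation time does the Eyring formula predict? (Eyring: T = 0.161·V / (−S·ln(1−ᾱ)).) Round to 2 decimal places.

2.81 sec

Total surface area S = 312 + 17.8 + 204.2 + 312 = 846.0 m².
Absorption A = 312·0.12 + 17.8·0.12 + 204.2·0.03 + 312·0.02 = 51.942 sabins.
Mean coefficient ᾱ = A/S = 0.0614.
Eyring denominator: −S ln(1−ᾱ) = 53.608.
V = 24 × 13 × 3 = 936 m³.
T = 0.161·V/[−S·ln(1−ᾱ)] = 0.161·936/53.608 = 2.81 s.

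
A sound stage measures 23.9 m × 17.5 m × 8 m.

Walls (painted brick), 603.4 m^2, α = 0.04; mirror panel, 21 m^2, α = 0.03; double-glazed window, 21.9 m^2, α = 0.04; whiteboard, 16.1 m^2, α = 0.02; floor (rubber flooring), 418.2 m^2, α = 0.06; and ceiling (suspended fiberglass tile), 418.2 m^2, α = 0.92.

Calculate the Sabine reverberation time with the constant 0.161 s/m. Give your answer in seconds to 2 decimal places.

Summing Sᵢαᵢ: 24.136 + 0.630 + 0.876 + 0.322 + 25.092 + 384.744 → A = 435.800 sabins.
Room volume: 3346 m³.
T = 0.161 V/A = 0.161·3346/435.800 = 1.24 s.

1.24 s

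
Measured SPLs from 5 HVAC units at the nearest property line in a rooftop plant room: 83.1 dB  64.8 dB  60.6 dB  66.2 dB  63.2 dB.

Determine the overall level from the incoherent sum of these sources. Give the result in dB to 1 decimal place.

Σ 10^(Lᵢ/10) = 2.146e+08.
Combined level = 10 log₁₀(2.146e+08) = 83.3 dB.

83.3 dB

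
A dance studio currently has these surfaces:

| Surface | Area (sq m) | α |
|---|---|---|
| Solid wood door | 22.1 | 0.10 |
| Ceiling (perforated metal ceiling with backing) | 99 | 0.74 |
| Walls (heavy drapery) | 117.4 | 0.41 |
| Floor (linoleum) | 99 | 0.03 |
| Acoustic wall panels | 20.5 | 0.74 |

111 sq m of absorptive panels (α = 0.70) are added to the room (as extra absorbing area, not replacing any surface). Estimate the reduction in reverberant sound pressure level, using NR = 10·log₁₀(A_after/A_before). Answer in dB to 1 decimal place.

1.9 dB

Total absorption A_before = 22.1×0.10 + 99×0.74 + 117.4×0.41 + 99×0.03 + 20.5×0.74
  = 2.210 + 73.260 + 48.134 + 2.970 + 15.170 = 141.744 sq m sabins.
Treatment contributes 111·0.70 = 77.700 sabins.
A_after = 141.744 + 77.700 = 219.444 sabins.
Reduction = 10 log₁₀(A_after/A_before) = 10 log₁₀(1.5482) = 1.9 dB.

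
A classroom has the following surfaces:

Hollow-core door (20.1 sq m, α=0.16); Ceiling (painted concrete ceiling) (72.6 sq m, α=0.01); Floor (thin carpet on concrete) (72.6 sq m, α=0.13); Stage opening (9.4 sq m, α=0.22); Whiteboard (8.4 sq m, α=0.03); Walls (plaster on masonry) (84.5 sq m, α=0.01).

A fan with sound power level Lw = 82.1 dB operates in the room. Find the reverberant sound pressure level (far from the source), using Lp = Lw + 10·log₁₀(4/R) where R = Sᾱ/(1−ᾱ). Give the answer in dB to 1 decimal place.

75.7 dB

Σ(Sᵢαᵢ) = 20.1×0.16 + 72.6×0.01 + 72.6×0.13 + 9.4×0.22 + 8.4×0.03 + 84.5×0.01 = 16.545; total area S = 267.6 sq m.
ᾱ = 16.545/267.6 = 0.0618; R = Sᾱ/(1−ᾱ) = 16.545/(1−0.0618) = 17.635 sq m.
Lp = Lw + 10 log₁₀(4/R) = 82.1 -6.44 = 75.7 dB.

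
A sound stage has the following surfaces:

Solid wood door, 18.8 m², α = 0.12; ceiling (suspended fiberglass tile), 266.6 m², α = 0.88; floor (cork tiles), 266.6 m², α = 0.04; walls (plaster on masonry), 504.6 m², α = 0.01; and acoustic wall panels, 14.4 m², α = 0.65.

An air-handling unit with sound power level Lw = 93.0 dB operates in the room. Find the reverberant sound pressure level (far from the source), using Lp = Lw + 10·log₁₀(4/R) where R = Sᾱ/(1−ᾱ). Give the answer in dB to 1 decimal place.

73.6 dB

A = 261.934 sabins; S = 1071.0 m².
ᾱ = 0.2446, so room constant R = A/(1−ᾱ) = 346.749 m².
Lp = Lw + 10 log₁₀(4/R) = 93.0 -19.38 = 73.6 dB.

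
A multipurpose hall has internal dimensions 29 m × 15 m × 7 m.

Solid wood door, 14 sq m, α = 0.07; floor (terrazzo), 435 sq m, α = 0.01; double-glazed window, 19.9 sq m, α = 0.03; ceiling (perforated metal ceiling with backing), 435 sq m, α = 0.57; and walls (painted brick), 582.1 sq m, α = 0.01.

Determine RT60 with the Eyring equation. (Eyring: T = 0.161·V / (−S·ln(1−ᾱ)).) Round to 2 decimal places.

1.72 seconds

S = Σ Sᵢ = 1486.0 sq m.
Σ(Sᵢαᵢ) = 14×0.07 + 435×0.01 + 19.9×0.03 + 435×0.57 + 582.1×0.01 = 259.698.
ᾱ = 259.698 / 1486.0 = 0.1748.
Eyring denominator: −S ln(1−ᾱ) = 285.504.
V = 29 × 15 × 7 = 3045 m³.
T = 0.161·V/[−S·ln(1−ᾱ)] = 0.161·3045/285.504 = 1.72 s.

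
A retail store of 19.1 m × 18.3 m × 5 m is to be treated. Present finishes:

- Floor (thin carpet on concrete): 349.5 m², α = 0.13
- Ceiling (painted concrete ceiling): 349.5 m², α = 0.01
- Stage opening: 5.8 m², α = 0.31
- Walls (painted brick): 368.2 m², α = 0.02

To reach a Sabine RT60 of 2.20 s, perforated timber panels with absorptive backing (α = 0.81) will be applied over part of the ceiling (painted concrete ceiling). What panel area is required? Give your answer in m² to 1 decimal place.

A₁ = Σ Sᵢαᵢ = 349.5×0.13 + 349.5×0.01 + 5.8×0.31 + 368.2×0.02 = 58.092 sabins.
V = 1747.65 m³. Target absorption A₂ = 0.161 × 1747.65 / 2.20 = 127.896 sabins.
ΔA needed = 127.896 − 58.092 = 69.804 sabins.
Net gain per m²: Δα = 0.81 − 0.01 = 0.80.
Panel area = 69.804 / 0.80 = 87.3 m².

87.3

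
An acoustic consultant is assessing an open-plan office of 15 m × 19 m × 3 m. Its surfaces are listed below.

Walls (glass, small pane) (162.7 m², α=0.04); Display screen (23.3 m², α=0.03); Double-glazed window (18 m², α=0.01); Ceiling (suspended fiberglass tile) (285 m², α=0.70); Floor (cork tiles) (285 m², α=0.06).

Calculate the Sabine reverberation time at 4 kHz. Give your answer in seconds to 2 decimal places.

A = Σ Sᵢαᵢ = 162.7*0.04 + 23.3*0.03 + 18*0.01 + 285*0.70 + 285*0.06 = 223.987 sabins.
V = 15·19·3 = 855 m³.
Sabine: RT60 = 0.161 × 855 / 223.987 = 0.61 s.

0.61 sec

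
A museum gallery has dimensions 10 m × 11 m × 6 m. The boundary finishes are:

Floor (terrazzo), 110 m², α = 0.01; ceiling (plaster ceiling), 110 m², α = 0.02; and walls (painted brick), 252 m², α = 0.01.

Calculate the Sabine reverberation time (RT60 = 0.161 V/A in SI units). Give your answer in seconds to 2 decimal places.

18.26 sec

Total absorption A = 110*0.01 + 110*0.02 + 252*0.01
  = 1.100 + 2.200 + 2.520 = 5.820 m² sabins.
Volume V = 10 × 11 × 6 = 660 m³.
RT60 = 0.161 · V / A = 0.161 × 660 / 5.820 = 18.26 s.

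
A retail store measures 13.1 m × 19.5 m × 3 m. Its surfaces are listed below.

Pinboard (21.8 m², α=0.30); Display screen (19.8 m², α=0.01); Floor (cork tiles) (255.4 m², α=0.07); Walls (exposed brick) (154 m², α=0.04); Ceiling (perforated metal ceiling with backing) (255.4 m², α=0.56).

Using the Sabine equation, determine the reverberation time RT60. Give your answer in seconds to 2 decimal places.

0.71 s

Total absorption A = 21.8*0.30 + 19.8*0.01 + 255.4*0.07 + 154*0.04 + 255.4*0.56
  = 6.540 + 0.198 + 17.878 + 6.160 + 143.024 = 173.800 m² sabins.
Room volume: 766.35 m³.
T = 0.161 V/A = 0.161·766.35/173.800 = 0.71 s.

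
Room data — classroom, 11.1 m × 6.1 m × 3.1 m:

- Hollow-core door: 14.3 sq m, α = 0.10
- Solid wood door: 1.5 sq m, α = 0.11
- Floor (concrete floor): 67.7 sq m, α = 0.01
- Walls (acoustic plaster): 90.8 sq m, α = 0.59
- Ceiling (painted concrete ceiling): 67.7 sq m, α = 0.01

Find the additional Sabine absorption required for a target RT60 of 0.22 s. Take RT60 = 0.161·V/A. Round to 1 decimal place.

Equivalent absorption area: A₁ = 14.3·0.10 + 1.5·0.11 + 67.7·0.01 + 90.8·0.59 + 67.7·0.01 = 56.521 sq m.
Target A₂ = 0.161·209.901/0.22 = 153.609 sabins (V = 209.901 m³).
Shortfall: 153.609 − 56.521 = 97.1 sabins.

97.1 sabins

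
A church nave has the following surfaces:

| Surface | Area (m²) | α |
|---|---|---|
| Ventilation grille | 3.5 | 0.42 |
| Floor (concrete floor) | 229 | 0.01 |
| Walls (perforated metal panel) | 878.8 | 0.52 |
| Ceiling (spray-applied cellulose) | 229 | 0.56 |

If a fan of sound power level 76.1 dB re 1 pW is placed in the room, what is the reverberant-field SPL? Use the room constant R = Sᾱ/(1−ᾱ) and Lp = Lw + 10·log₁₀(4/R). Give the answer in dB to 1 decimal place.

51.9 dB

Σ(Sᵢαᵢ) = 3.5×0.42 + 229×0.01 + 878.8×0.52 + 229×0.56 = 588.976; total area S = 1340.3 m².
ᾱ = 588.976/1340.3 = 0.4394; R = Sᾱ/(1−ᾱ) = 588.976/(1−0.4394) = 1050.617 m².
Lp = 76.1 + 10·log₁₀(4/1050.617) = 76.1 + (-24.19) = 51.9 dB.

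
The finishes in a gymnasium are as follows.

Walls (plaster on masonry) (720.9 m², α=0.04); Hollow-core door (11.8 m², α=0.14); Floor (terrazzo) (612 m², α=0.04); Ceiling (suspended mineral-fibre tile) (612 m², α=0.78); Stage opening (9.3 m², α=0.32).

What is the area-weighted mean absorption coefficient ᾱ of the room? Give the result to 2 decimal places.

0.27

Total surface area S = 1966.0 m².
Σ(Sᵢαᵢ) = 720.9*0.04 + 11.8*0.14 + 612*0.04 + 612*0.78 + 9.3*0.32 = 535.304.
ᾱ = A/S = 0.27.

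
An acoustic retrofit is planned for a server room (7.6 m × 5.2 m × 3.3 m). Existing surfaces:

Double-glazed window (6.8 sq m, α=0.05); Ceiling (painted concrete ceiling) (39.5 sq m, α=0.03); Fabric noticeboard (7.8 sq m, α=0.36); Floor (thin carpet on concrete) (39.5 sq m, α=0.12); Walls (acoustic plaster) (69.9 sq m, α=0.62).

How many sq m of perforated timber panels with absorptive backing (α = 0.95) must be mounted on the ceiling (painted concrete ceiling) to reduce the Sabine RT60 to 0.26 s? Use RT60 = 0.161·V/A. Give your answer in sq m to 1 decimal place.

Total absorption A₁ = 6.8·0.05 + 39.5·0.03 + 7.8·0.36 + 39.5·0.12 + 69.9·0.62
  = 0.340 + 1.185 + 2.808 + 4.740 + 43.338 = 52.411 sq m sabins.
Required A₂ = 0.161·130.416/0.26 = 80.758 sabins.
ΔA needed = 80.758 − 52.411 = 28.347 sabins.
Each sq m of panel replacing the ceiling (painted concrete ceiling) adds (0.95 − 0.03) = 0.92 sabins.
Area = ΔA/Δα = 28.347/0.92 = 30.8 sq m.

30.8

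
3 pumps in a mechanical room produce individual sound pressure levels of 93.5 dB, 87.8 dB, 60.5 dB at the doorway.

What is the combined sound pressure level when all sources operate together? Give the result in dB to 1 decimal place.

94.5 dB

Converting to relative power and adding: 10^(93.5/10) + 10^(87.8/10) + 10^(60.5/10) = 2.842e+09.
Combined level = 10 log₁₀(2.842e+09) = 94.5 dB.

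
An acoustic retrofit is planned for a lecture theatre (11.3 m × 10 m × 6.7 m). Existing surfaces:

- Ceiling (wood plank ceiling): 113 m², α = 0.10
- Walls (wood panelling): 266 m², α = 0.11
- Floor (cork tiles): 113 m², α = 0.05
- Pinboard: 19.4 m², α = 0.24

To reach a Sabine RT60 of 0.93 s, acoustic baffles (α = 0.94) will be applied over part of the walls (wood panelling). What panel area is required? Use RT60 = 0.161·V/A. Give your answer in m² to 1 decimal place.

96.6

Total absorption A₁ = 113×0.10 + 266×0.11 + 113×0.05 + 19.4×0.24
  = 11.300 + 29.260 + 5.650 + 4.656 = 50.866 m² sabins.
Required A₂ = 0.161·757.1/0.93 = 131.068 sabins.
ΔA needed = 131.068 − 50.866 = 80.202 sabins.
Each m² of panel replacing the walls (wood panelling) adds (0.94 − 0.11) = 0.83 sabins.
Panel area = 80.202 / 0.83 = 96.6 m².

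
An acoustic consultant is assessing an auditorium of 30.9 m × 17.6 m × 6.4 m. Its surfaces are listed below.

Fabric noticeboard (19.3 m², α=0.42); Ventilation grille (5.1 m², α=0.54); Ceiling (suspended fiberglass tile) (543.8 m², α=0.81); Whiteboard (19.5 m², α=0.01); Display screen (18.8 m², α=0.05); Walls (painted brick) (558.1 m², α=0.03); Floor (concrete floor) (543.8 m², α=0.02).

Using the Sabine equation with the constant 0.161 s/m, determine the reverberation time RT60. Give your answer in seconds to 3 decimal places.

Equivalent absorption area: A = 19.3×0.42 + 5.1×0.54 + 543.8×0.81 + 19.5×0.01 + 18.8×0.05 + 558.1×0.03 + 543.8×0.02 = 480.092 m².
Volume V = 30.9 × 17.6 × 6.4 = 3480.576 m³.
T = 0.161 V/A = 0.161·3480.576/480.092 = 1.167 s.

1.167 sec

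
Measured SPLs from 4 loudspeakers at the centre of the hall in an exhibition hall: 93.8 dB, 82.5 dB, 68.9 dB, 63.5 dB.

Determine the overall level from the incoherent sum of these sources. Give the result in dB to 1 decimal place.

94.1 dB

Converting to relative power and adding: 10^(93.8/10) + 10^(82.5/10) + 10^(68.9/10) + 10^(63.5/10) = 2.587e+09.
L_total = 10·log₁₀(2.587e+09) = 94.1 dB.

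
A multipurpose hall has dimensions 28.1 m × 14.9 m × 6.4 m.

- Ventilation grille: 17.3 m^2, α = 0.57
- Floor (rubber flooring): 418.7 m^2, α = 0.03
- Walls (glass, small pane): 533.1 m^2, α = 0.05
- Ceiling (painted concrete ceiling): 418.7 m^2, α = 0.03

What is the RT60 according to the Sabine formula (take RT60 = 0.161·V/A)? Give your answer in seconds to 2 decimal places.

Total absorption A = 17.3×0.57 + 418.7×0.03 + 533.1×0.05 + 418.7×0.03
  = 9.861 + 12.561 + 26.655 + 12.561 = 61.638 m^2 sabins.
V = 28.1·14.9·6.4 = 2679.616 m³.
T = 0.161 V/A = 0.161·2679.616/61.638 = 7.00 s.

7.00 s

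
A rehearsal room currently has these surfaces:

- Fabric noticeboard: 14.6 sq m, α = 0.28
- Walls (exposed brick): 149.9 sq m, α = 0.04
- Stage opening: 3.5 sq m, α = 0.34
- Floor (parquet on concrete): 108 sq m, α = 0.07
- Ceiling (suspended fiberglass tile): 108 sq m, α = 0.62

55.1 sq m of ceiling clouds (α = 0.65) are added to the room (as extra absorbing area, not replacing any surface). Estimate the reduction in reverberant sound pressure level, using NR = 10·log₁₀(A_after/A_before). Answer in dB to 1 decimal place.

1.5 dB

Equivalent absorption area: A_before = 14.6×0.28 + 149.9×0.04 + 3.5×0.34 + 108×0.07 + 108×0.62 = 85.794 sq m.
Added absorption = 55.1 × 0.65 = 35.815 sabins.
A_after = 85.794 + 35.815 = 121.609 sabins.
NR = 10·log₁₀(121.609/85.794) = 1.5 dB.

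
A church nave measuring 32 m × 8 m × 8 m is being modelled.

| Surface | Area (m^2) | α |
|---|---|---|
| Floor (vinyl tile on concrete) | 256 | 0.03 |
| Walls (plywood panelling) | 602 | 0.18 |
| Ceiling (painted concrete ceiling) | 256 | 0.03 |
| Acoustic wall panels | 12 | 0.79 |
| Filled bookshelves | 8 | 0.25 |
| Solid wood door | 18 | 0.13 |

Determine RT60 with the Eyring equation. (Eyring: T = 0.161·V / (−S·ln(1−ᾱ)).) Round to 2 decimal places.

2.25 seconds

Total surface area S = 256 + 602 + 256 + 12 + 8 + 18 = 1152.0 m^2.
Σ(Sᵢαᵢ) = 256·0.03 + 602·0.18 + 256·0.03 + 12·0.79 + 8·0.25 + 18·0.13 = 137.540.
ᾱ = 137.540 / 1152.0 = 0.1194.
Eyring denominator: −S ln(1−ᾱ) = 146.479.
V = 32 × 8 × 8 = 2048 m³.
T = 0.161·V/[−S·ln(1−ᾱ)] = 0.161·2048/146.479 = 2.25 s.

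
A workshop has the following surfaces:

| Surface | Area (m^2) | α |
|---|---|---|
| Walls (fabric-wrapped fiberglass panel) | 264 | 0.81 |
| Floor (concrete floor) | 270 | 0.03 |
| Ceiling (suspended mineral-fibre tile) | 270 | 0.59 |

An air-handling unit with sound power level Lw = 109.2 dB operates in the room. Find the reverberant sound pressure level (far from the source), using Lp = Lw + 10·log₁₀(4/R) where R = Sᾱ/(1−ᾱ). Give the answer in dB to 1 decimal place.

A = 381.240 sabins; S = 804.0 m^2.
ᾱ = 381.240/804.0 = 0.4742; R = Sᾱ/(1−ᾱ) = 381.240/(1−0.4742) = 725.067 m^2.
Lp = 109.2 + 10·log₁₀(4/725.067) = 109.2 + (-22.58) = 86.6 dB.

86.6 dB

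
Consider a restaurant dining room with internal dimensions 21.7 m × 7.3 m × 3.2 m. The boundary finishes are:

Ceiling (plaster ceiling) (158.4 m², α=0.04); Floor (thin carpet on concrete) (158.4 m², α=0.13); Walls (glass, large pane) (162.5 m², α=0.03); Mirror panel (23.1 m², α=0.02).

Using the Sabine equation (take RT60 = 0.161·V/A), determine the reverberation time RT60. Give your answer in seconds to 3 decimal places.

A = Σ Sᵢαᵢ = 158.4×0.04 + 158.4×0.13 + 162.5×0.03 + 23.1×0.02 = 32.265 sabins.
Volume V = 21.7 × 7.3 × 3.2 = 506.912 m³.
RT60 = 0.161 · V / A = 0.161 × 506.912 / 32.265 = 2.529 s.

2.529 s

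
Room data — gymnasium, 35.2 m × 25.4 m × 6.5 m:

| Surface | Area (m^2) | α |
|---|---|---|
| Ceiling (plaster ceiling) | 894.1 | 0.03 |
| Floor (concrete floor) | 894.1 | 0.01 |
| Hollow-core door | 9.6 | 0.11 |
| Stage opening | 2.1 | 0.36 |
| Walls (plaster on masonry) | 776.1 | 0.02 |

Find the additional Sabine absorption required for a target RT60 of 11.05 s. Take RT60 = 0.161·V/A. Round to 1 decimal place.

Equivalent absorption area: A₁ = 894.1·0.03 + 894.1·0.01 + 9.6·0.11 + 2.1·0.36 + 776.1·0.02 = 53.098 m^2.
Target A₂ = 0.161·5811.52/11.05 = 84.675 sabins (V = 5811.52 m³).
Shortfall: 84.675 − 53.098 = 31.6 sabins.

31.6 sabins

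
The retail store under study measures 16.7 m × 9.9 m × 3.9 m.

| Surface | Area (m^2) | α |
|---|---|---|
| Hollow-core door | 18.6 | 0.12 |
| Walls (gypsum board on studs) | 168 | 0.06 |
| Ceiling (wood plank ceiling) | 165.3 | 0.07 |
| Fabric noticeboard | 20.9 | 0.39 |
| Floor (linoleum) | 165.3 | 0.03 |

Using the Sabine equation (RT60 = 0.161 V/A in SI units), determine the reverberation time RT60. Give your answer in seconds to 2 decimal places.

Summing Sᵢαᵢ: 2.232 + 10.080 + 11.571 + 8.151 + 4.959 → A = 36.993 sabins.
V = 16.7·9.9·3.9 = 644.787 m³.
T = 0.161 V/A = 0.161·644.787/36.993 = 2.81 s.

2.81 s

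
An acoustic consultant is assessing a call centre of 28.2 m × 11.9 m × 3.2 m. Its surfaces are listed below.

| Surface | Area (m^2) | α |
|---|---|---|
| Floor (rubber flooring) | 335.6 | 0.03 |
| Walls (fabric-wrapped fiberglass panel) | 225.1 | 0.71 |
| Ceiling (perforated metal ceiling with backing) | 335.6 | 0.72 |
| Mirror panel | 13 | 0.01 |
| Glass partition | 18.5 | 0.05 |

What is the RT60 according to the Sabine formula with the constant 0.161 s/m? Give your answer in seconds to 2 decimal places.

0.42 sec

Total absorption A = 335.6×0.03 + 225.1×0.71 + 335.6×0.72 + 13×0.01 + 18.5×0.05
  = 10.068 + 159.821 + 241.632 + 0.130 + 0.925 = 412.576 m^2 sabins.
Volume V = 28.2 × 11.9 × 3.2 = 1073.856 m³.
T = 0.161 V/A = 0.161·1073.856/412.576 = 0.42 s.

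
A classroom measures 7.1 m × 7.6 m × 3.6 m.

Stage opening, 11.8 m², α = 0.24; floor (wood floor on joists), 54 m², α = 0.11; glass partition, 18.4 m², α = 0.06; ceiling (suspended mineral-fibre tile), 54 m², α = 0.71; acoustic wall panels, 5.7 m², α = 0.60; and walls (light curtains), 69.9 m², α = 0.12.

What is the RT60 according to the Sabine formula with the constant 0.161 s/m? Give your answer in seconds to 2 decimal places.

0.52 seconds

A = Σ Sᵢαᵢ = 11.8·0.24 + 54·0.11 + 18.4·0.06 + 54·0.71 + 5.7·0.60 + 69.9·0.12 = 60.024 sabins.
Room volume: 194.256 m³.
T = 0.161 V/A = 0.161·194.256/60.024 = 0.52 s.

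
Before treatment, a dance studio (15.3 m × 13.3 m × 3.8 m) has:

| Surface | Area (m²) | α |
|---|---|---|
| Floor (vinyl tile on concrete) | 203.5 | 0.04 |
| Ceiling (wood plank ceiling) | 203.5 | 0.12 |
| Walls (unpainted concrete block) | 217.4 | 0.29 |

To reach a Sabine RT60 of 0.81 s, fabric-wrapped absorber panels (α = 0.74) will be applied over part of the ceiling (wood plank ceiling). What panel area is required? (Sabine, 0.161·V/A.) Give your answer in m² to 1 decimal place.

93.7

Total absorption A₁ = 203.5·0.04 + 203.5·0.12 + 217.4·0.29
  = 8.140 + 24.420 + 63.046 = 95.606 m² sabins.
Required A₂ = 0.161·773.262/0.81 = 153.698 sabins.
ΔA needed = 153.698 − 95.606 = 58.092 sabins.
Each m² of panel replacing the ceiling (wood plank ceiling) adds (0.74 − 0.12) = 0.62 sabins.
Area = ΔA/Δα = 58.092/0.62 = 93.7 m².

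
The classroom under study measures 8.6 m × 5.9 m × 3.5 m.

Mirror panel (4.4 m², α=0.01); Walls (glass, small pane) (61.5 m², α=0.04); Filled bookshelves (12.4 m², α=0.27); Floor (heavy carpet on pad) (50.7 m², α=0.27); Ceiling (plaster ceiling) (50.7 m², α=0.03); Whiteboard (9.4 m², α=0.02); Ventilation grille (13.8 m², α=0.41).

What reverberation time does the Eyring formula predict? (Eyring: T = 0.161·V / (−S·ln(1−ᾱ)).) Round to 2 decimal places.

0.99 s

Total surface area S = 4.4 + 61.5 + 12.4 + 50.7 + 50.7 + 9.4 + 13.8 = 202.9 m².
Σ(Sᵢαᵢ) = 4.4·0.01 + 61.5·0.04 + 12.4·0.27 + 50.7·0.27 + 50.7·0.03 + 9.4·0.02 + 13.8·0.41 = 26.908.
ᾱ = 26.908 / 202.9 = 0.1326.
Eyring denominator: −S ln(1−ᾱ) = 28.864.
V = 8.6 × 5.9 × 3.5 = 177.59 m³.
RT60 = 0.161 × 177.59 / 28.864 = 0.99 s.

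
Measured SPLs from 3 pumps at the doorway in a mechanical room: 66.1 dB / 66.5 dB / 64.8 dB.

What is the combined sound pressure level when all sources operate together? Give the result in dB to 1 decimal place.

Converting to relative power and adding: 10^(66.1/10) + 10^(66.5/10) + 10^(64.8/10) = 1.156e+07.
Back to dB: 10·log₁₀ Σ = 70.6 dB.

70.6 dB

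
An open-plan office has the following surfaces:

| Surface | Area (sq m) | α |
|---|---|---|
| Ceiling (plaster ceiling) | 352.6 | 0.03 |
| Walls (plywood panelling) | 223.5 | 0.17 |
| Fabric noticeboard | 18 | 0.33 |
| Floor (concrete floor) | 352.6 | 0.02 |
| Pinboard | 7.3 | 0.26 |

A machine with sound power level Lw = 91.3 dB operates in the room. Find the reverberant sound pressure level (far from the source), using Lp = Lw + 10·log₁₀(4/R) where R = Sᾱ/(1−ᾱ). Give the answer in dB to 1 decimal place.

A = 63.463 sabins; S = 954.0 sq m.
ᾱ = 0.0665, so room constant R = A/(1−ᾱ) = 67.984 sq m.
Lp = 91.3 + 10·log₁₀(4/67.984) = 91.3 + (-12.30) = 79.0 dB.

79.0 dB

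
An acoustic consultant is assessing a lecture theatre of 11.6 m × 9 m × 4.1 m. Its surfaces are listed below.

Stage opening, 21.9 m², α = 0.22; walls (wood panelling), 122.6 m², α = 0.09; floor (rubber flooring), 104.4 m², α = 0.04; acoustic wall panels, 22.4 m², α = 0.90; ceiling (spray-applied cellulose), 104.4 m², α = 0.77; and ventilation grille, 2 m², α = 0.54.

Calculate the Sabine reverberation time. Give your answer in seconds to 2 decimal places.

0.57 sec

Equivalent absorption area: A = 21.9×0.22 + 122.6×0.09 + 104.4×0.04 + 22.4×0.90 + 104.4×0.77 + 2×0.54 = 121.656 m².
Volume V = 11.6 × 9 × 4.1 = 428.04 m³.
Sabine: RT60 = 0.161 × 428.04 / 121.656 = 0.57 s.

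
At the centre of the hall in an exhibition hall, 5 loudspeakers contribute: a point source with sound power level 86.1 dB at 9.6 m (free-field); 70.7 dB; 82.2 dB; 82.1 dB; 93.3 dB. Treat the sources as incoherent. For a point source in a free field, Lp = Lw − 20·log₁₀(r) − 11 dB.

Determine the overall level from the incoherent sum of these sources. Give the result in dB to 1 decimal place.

93.9 dB

Source at 9.6 m: Lp = 86.1 − 20·log₁₀(9.6) − 11 = 55.5 dB.
Σ 10^(Lᵢ/10) = 2.478e+09.
Back to dB: 10·log₁₀ Σ = 93.9 dB.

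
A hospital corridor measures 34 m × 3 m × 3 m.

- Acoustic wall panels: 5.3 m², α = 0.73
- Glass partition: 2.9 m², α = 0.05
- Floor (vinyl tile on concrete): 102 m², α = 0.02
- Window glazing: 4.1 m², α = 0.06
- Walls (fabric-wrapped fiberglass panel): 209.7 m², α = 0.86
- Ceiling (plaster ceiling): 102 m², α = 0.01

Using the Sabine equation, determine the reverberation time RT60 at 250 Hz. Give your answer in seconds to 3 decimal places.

Equivalent absorption area: A = 5.3·0.73 + 2.9·0.05 + 102·0.02 + 4.1·0.06 + 209.7·0.86 + 102·0.01 = 187.662 m².
Room volume: 306 m³.
T = 0.161 V/A = 0.161·306/187.662 = 0.263 s.

0.263 sec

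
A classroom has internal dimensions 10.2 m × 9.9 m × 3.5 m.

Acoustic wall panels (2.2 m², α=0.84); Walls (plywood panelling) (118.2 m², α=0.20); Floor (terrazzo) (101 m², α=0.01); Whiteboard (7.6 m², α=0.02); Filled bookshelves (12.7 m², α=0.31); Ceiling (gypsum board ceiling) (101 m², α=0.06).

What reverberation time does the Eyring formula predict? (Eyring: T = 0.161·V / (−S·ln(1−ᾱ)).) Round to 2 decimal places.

S = Σ Sᵢ = 342.7 m².
Absorption A = 2.2·0.84 + 118.2·0.20 + 101·0.01 + 7.6·0.02 + 12.7·0.31 + 101·0.06 = 36.647 sabins.
Mean coefficient ᾱ = A/S = 0.1069.
−S·ln(1−ᾱ) = −342.7 × ln(1 − 0.1069) = 38.745.
V = 10.2 × 9.9 × 3.5 = 353.43 m³.
RT60 = 0.161 × 353.43 / 38.745 = 1.47 s.

1.47 seconds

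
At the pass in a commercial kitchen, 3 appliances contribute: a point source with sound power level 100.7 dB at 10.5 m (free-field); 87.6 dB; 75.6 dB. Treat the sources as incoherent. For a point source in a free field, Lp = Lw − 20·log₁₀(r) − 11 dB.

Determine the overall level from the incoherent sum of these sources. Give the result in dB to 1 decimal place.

Source at 10.5 m: Lp = 100.7 − 20·log₁₀(10.5) − 11 = 69.3 dB.
Converting to relative power and adding: 10^(69.3/10) + 10^(87.6/10) + 10^(75.6/10) = 6.203e+08.
Combined level = 10 log₁₀(6.203e+08) = 87.9 dB.

87.9 dB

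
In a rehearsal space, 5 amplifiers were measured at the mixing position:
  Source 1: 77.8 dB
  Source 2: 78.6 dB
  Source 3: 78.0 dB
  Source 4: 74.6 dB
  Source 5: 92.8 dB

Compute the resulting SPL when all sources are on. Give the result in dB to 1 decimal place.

Converting to relative power and adding: 10^(77.8/10) + 10^(78.6/10) + 10^(78.0/10) + 10^(74.6/10) + 10^(92.8/10) = 2.13e+09.
Back to dB: 10·log₁₀ Σ = 93.3 dB.

93.3 dB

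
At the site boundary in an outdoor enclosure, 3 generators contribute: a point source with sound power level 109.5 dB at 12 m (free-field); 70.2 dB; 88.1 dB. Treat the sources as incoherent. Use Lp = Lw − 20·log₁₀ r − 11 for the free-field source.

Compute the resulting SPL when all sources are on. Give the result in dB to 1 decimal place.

Source at 12 m: Lp = 109.5 − 20·log₁₀(12) − 11 = 76.9 dB.
Sum in the linear (power) domain: Σ 10^(Lᵢ/10) = 10^(76.9/10) + 10^(70.2/10) + 10^(88.1/10) = 7.051e+08.
Back to dB: 10·log₁₀ Σ = 88.5 dB.

88.5 dB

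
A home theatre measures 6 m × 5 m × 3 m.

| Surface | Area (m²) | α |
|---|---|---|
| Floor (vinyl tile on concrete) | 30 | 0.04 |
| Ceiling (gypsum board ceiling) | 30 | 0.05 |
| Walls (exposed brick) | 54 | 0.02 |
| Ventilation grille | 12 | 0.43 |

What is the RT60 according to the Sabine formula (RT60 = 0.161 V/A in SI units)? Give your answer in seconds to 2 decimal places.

1.62 sec

Summing Sᵢαᵢ: 1.200 + 1.500 + 1.080 + 5.160 → A = 8.940 sabins.
Room volume: 90 m³.
Sabine: RT60 = 0.161 × 90 / 8.940 = 1.62 s.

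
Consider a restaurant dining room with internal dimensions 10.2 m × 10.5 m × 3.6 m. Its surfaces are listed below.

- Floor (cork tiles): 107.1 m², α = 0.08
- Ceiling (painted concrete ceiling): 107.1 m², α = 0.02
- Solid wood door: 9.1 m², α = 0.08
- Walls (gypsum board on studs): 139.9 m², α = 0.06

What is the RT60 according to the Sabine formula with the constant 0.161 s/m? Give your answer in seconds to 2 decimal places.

Equivalent absorption area: A = 107.1*0.08 + 107.1*0.02 + 9.1*0.08 + 139.9*0.06 = 19.832 m².
Volume V = 10.2 × 10.5 × 3.6 = 385.56 m³.
Sabine: RT60 = 0.161 × 385.56 / 19.832 = 3.13 s.

3.13 sec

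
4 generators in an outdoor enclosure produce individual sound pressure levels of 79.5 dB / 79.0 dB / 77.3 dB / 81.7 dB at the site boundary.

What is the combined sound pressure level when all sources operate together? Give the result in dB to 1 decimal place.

Converting to relative power and adding: 10^(79.5/10) + 10^(79.0/10) + 10^(77.3/10) + 10^(81.7/10) = 3.702e+08.
Combined level = 10 log₁₀(3.702e+08) = 85.7 dB.

85.7 dB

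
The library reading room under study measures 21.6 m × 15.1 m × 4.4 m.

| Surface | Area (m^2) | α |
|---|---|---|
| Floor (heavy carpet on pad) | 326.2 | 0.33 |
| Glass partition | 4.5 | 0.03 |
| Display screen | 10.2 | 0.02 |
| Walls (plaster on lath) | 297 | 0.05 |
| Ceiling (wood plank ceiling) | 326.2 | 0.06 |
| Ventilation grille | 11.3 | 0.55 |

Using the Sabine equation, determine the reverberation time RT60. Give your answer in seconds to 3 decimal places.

1.555 s

A = Σ Sᵢαᵢ = 326.2*0.33 + 4.5*0.03 + 10.2*0.02 + 297*0.05 + 326.2*0.06 + 11.3*0.55 = 148.622 sabins.
V = 21.6·15.1·4.4 = 1435.104 m³.
Sabine: RT60 = 0.161 × 1435.104 / 148.622 = 1.555 s.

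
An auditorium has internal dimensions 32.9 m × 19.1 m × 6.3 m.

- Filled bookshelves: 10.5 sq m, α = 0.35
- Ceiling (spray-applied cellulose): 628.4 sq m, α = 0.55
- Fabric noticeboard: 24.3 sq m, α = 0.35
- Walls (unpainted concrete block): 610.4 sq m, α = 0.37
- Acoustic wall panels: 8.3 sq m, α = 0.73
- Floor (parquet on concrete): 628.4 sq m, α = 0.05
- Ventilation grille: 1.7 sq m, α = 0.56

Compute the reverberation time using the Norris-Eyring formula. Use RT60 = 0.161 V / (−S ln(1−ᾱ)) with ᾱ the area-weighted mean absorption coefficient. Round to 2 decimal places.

0.85 sec

Total surface area S = 10.5 + 628.4 + 24.3 + 610.4 + 8.3 + 628.4 + 1.7 = 1912.0 sq m.
Σ(Sᵢαᵢ) = 10.5·0.35 + 628.4·0.55 + 24.3·0.35 + 610.4·0.37 + 8.3·0.73 + 628.4·0.05 + 1.7·0.56 = 622.079.
ᾱ = 622.079 / 1912.0 = 0.3254.
−S·ln(1−ᾱ) = −1912.0 × ln(1 − 0.3254) = 752.631.
V = 32.9 × 19.1 × 6.3 = 3958.857 m³.
RT60 = 0.161 × 3958.857 / 752.631 = 0.85 s.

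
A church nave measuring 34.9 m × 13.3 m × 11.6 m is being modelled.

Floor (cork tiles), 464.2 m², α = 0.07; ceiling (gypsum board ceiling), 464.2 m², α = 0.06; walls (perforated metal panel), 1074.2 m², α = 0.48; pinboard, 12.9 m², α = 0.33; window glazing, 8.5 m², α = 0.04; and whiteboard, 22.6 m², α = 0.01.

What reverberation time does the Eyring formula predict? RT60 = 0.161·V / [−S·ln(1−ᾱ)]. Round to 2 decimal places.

1.27 seconds

Total surface area S = 464.2 + 464.2 + 1074.2 + 12.9 + 8.5 + 22.6 = 2046.6 m².
Absorption A = 464.2×0.07 + 464.2×0.06 + 1074.2×0.48 + 12.9×0.33 + 8.5×0.04 + 22.6×0.01 = 580.785 sabins.
ᾱ = 580.785 / 2046.6 = 0.2838.
−S·ln(1−ᾱ) = −2046.6 × ln(1 − 0.2838) = 683.147.
V = 34.9 × 13.3 × 11.6 = 5384.372 m³.
RT60 = 0.161 × 5384.372 / 683.147 = 1.27 s.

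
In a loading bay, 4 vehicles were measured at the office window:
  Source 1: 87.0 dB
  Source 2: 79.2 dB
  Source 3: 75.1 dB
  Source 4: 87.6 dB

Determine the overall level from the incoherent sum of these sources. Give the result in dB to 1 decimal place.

Σ 10^(Lᵢ/10) = 1.192e+09.
L_total = 10·log₁₀(1.192e+09) = 90.8 dB.

90.8 dB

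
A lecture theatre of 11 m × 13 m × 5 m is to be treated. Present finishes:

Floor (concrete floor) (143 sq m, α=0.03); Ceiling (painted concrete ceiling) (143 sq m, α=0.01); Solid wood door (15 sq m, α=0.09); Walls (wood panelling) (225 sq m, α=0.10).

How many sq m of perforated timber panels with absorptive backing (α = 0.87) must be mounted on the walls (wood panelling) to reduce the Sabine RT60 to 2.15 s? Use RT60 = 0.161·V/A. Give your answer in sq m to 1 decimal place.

Equivalent absorption area: A₁ = 143×0.03 + 143×0.01 + 15×0.09 + 225×0.10 = 29.570 sq m.
V = 715 m³. Target absorption A₂ = 0.161 × 715 / 2.15 = 53.542 sabins.
ΔA needed = 53.542 − 29.570 = 23.972 sabins.
Net gain per sq m: Δα = 0.87 − 0.10 = 0.77.
Area = ΔA/Δα = 23.972/0.77 = 31.1 sq m.

31.1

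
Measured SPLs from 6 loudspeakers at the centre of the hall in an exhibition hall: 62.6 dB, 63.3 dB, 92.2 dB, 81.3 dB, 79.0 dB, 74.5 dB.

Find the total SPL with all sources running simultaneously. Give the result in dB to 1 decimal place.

Sum in the linear (power) domain: Σ 10^(Lᵢ/10) = 10^(62.6/10) + 10^(63.3/10) + 10^(92.2/10) + 10^(81.3/10) + 10^(79.0/10) + 10^(74.5/10) = 1.906e+09.
L_total = 10·log₁₀(1.906e+09) = 92.8 dB.

92.8 dB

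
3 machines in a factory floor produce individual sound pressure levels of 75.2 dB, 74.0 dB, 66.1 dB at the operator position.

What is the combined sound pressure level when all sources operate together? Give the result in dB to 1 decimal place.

Sum in the linear (power) domain: Σ 10^(Lᵢ/10) = 10^(75.2/10) + 10^(74.0/10) + 10^(66.1/10) = 6.231e+07.
Combined level = 10 log₁₀(6.231e+07) = 77.9 dB.

77.9 dB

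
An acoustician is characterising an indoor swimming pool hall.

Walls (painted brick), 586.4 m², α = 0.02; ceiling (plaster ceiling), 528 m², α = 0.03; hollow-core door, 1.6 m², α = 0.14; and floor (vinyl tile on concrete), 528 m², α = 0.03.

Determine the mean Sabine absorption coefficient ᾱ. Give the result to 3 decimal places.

Total surface area S = 1644.0 m².
Σ(Sᵢαᵢ) = 586.4×0.02 + 528×0.03 + 1.6×0.14 + 528×0.03 = 43.632.
ᾱ = A/S = 0.027.

0.027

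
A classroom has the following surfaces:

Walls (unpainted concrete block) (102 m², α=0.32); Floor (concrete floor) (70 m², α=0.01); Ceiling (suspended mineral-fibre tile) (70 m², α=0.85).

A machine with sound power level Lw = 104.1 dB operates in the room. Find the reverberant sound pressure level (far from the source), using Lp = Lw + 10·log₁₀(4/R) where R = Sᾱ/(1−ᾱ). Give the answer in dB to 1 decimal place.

88.3 dB

Σ(Sᵢαᵢ) = 102×0.32 + 70×0.01 + 70×0.85 = 92.840; total area S = 242.0 m².
ᾱ = 92.840/242.0 = 0.3836; R = Sᾱ/(1−ᾱ) = 92.840/(1−0.3836) = 150.616 m².
Lp = Lw + 10 log₁₀(4/R) = 104.1 -15.76 = 88.3 dB.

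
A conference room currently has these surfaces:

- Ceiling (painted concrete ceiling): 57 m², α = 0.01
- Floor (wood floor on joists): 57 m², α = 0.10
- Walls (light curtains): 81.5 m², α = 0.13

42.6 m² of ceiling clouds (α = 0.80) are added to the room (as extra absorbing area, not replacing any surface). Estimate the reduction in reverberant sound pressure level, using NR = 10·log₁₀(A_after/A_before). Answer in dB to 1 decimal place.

Total absorption A_before = 57*0.01 + 57*0.10 + 81.5*0.13
  = 0.570 + 5.700 + 10.595 = 16.865 m² sabins.
Added absorption = 42.6 × 0.80 = 34.080 sabins.
A_after = 16.865 + 34.080 = 50.945 sabins.
Reduction = 10 log₁₀(A_after/A_before) = 10 log₁₀(3.0208) = 4.8 dB.

4.8 dB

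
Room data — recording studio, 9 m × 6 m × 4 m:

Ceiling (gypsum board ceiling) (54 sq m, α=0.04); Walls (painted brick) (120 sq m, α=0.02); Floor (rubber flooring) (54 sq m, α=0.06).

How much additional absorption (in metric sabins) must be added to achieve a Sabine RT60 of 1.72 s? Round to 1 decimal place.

Summing Sᵢαᵢ: 2.160 + 2.400 + 3.240 → A₁ = 7.800 sabins.
Target A₂ = 0.161·216/1.72 = 20.219 sabins (V = 216 m³).
Additional absorption ΔA = 20.219 − 7.800 = 12.4 sabins.

12.4 sabins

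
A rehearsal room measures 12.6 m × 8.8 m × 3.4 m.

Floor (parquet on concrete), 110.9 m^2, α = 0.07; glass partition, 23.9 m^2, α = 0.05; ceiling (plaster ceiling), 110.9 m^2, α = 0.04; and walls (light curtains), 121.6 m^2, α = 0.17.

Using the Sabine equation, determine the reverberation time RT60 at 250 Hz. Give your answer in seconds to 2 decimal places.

A = Σ Sᵢαᵢ = 110.9×0.07 + 23.9×0.05 + 110.9×0.04 + 121.6×0.17 = 34.066 sabins.
Room volume: 376.992 m³.
RT60 = 0.161 · V / A = 0.161 × 376.992 / 34.066 = 1.78 s.

1.78 s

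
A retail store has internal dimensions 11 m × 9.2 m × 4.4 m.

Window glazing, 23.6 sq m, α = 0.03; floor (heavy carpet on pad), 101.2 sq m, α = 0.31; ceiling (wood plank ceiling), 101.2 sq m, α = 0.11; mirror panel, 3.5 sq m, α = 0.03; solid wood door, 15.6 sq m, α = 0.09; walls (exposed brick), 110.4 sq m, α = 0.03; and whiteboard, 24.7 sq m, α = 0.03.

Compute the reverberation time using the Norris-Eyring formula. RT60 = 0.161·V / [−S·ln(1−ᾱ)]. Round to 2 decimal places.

S = Σ Sᵢ = 380.2 sq m.
Σ(Sᵢαᵢ) = 23.6·0.03 + 101.2·0.31 + 101.2·0.11 + 3.5·0.03 + 15.6·0.09 + 110.4·0.03 + 24.7·0.03 = 48.774.
ᾱ = 48.774 / 380.2 = 0.1283.
−S·ln(1−ᾱ) = −380.2 × ln(1 − 0.1283) = 52.205.
V = 11 × 9.2 × 4.4 = 445.28 m³.
T = 0.161·V/[−S·ln(1−ᾱ)] = 0.161·445.28/52.205 = 1.37 s.

1.37 sec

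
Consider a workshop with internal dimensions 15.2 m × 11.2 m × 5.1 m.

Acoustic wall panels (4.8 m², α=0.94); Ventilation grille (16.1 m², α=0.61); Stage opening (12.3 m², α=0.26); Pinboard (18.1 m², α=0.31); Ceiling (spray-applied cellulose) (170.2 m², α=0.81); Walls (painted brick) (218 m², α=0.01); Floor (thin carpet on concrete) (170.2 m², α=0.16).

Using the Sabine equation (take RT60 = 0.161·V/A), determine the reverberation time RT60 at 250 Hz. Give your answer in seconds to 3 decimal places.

0.734 seconds

A = Σ Sᵢαᵢ = 4.8·0.94 + 16.1·0.61 + 12.3·0.26 + 18.1·0.31 + 170.2·0.81 + 218·0.01 + 170.2·0.16 = 190.416 sabins.
Volume V = 15.2 × 11.2 × 5.1 = 868.224 m³.
RT60 = 0.161 · V / A = 0.161 × 868.224 / 190.416 = 0.734 s.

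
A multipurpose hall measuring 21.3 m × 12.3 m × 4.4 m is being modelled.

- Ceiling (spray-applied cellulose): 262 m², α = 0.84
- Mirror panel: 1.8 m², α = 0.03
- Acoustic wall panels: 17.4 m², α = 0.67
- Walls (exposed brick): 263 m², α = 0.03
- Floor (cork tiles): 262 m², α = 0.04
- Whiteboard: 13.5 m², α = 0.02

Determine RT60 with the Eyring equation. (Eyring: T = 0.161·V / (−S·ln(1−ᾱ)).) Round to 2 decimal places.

0.62 s

S = Σ Sᵢ = 819.7 m².
Σ(Sᵢαᵢ) = 262·0.84 + 1.8·0.03 + 17.4·0.67 + 263·0.03 + 262·0.04 + 13.5·0.02 = 250.432.
Mean coefficient ᾱ = A/S = 0.3055.
−S·ln(1−ᾱ) = −819.7 × ln(1 − 0.3055) = 298.832.
V = 21.3 × 12.3 × 4.4 = 1152.756 m³.
T = 0.161·V/[−S·ln(1−ᾱ)] = 0.161·1152.756/298.832 = 0.62 s.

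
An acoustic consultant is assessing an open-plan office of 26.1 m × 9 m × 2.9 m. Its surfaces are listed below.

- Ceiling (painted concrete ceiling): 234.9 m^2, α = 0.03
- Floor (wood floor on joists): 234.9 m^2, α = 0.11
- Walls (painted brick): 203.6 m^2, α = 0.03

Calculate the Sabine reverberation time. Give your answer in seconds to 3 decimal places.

2.813 s

Equivalent absorption area: A = 234.9×0.03 + 234.9×0.11 + 203.6×0.03 = 38.994 m^2.
Volume V = 26.1 × 9 × 2.9 = 681.21 m³.
T = 0.161 V/A = 0.161·681.21/38.994 = 2.813 s.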